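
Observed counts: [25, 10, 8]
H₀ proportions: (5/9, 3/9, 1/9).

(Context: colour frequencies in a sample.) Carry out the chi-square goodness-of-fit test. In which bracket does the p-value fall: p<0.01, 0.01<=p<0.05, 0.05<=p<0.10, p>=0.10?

p-value bracket: p>=0.10

n = 43; E_i = n·p_i = [23.89, 14.33, 4.78]
χ² = (25−23.89)²/23.89 + (10−14.33)²/14.33 + (8−4.78)²/4.78 = 3.5349
df = 2
p-value (upper-tail) = 0.17077
→ bracket: p>=0.10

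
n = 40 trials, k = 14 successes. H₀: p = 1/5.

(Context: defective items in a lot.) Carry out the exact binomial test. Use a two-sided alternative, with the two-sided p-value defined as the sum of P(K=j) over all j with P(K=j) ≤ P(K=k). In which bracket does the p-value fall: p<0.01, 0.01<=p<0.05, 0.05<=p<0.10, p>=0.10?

Exact binomial: n=40, k=14, p₀=1/5=0.2000
P(X=j) = C(n,j)·p₀^j·(1−p₀)^(n−j); p = Σ P(X=j) over j with P(X=j) ≤ P(X=14)
p-value (two-sided) = 0.02735
→ bracket: 0.01<=p<0.05

p-value bracket: 0.01<=p<0.05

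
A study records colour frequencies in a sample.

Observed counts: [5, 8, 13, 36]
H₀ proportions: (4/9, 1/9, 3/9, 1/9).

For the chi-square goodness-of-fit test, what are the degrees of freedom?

degrees of freedom = 3

df = k − 1 = 4 − 1 = 3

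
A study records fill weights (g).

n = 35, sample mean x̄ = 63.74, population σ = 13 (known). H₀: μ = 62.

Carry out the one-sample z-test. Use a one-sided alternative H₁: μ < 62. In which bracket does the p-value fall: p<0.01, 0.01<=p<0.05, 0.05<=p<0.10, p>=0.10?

SE = σ/√n = 13/√35 = 2.1974
z = (x̄−μ₀)/SE = (63.74−62)/2.1974 = 0.7918
p-value (one-sided, H₁ less) = 0.78577
→ bracket: p>=0.10

p-value bracket: p>=0.10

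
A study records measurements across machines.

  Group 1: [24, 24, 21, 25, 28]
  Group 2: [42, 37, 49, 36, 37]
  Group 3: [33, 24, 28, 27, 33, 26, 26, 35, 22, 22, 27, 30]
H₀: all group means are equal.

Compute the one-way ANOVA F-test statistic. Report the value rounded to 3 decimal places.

test statistic = 20.339

Group means [24.40, 40.20, 27.75], grand mean 29.818
SSB = Σnᵢ(x̄ᵢ−x̄)² = 737.023; SSW = ΣΣ(x−x̄ᵢ)² = 344.250
MSB = 737.023/2 = 368.5114; MSW = 344.250/19 = 18.1184
F = MSB/MSW = 20.3390
df = (2, 19)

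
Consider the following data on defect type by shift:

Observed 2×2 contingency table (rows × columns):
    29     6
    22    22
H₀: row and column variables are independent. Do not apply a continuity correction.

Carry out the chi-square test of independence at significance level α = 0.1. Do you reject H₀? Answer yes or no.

reject H₀: yes

Row totals [35, 44], col totals [51, 28], n=79
χ² = (29−22.59)²/22.59 + (6−12.41)²/12.41 + (22−28.41)²/28.41 + (22−15.59)²/15.59 = 9.1977
df = 1
p-value (upper-tail) = 0.00242
At α=0.1: p < α → reject H₀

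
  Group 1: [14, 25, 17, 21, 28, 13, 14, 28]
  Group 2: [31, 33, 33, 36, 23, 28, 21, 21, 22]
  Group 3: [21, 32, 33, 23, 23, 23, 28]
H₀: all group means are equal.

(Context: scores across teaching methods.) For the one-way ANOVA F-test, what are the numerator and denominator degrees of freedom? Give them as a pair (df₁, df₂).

degrees of freedom = [2, 21]

k = 3 groups, N = 24 total
df = (k−1, N−k) = (3−1, 24−3) = (2, 21)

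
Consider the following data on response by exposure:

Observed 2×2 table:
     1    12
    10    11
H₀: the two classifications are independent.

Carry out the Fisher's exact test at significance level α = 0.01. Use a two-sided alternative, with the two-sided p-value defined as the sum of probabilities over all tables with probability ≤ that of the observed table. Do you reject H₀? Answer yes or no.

Margins: r₁=13, r₂=21, c₁=11, c₂=23, n=34
p_obs = C(13,1)·C(21,10)/C(34,11); sum pmf over tables with pmf ≤ p_obs
p-value (two-sided) = 0.02379
At α=0.01: p ≥ α → fail to reject H₀

reject H₀: no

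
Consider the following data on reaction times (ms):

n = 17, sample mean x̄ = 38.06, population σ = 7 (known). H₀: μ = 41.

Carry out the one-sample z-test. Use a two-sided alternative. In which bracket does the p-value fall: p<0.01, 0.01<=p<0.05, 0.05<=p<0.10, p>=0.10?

SE = σ/√n = 7/√17 = 1.6977
z = (x̄−μ₀)/SE = (38.06−41)/1.6977 = -1.7317
p-value (two-sided) = 0.08333
→ bracket: 0.05<=p<0.10

p-value bracket: 0.05<=p<0.10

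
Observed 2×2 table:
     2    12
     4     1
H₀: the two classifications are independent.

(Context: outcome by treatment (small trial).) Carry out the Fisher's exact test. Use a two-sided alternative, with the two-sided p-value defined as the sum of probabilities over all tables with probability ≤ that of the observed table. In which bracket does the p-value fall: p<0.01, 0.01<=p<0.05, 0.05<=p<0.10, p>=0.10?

Margins: r₁=14, r₂=5, c₁=6, c₂=13, n=19
p_obs = C(14,2)·C(5,4)/C(19,6); sum pmf over tables with pmf ≤ p_obs
p-value (two-sided) = 0.01729
→ bracket: 0.01<=p<0.05

p-value bracket: 0.01<=p<0.05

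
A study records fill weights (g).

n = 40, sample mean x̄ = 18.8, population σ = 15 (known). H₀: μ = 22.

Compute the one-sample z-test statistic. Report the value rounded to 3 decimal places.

test statistic = -1.349

SE = σ/√n = 15/√40 = 2.3717
z = (x̄−μ₀)/SE = (18.8−22)/2.3717 = -1.3492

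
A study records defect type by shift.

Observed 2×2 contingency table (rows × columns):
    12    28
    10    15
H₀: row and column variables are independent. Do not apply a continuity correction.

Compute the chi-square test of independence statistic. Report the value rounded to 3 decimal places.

test statistic = 0.687

Row totals [40, 25], col totals [22, 43], n=65
χ² = (12−13.54)²/13.54 + (28−26.46)²/26.46 + (10−8.46)²/8.46 + (15−16.54)²/16.54 = 0.6871
df = 1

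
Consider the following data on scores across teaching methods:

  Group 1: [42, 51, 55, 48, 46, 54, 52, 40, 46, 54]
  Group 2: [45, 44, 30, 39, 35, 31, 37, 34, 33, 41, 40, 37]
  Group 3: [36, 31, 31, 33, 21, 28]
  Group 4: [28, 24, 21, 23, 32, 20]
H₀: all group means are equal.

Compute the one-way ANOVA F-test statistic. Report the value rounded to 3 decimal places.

Group means [48.80, 37.17, 30.00, 24.67], grand mean 37.118
SSB = Σnᵢ(x̄ᵢ−x̄)² = 2598.929; SSW = ΣΣ(x−x̄ᵢ)² = 738.600
MSB = 2598.929/3 = 866.3098; MSW = 738.600/30 = 24.6200
F = MSB/MSW = 35.1872
df = (3, 30)

test statistic = 35.187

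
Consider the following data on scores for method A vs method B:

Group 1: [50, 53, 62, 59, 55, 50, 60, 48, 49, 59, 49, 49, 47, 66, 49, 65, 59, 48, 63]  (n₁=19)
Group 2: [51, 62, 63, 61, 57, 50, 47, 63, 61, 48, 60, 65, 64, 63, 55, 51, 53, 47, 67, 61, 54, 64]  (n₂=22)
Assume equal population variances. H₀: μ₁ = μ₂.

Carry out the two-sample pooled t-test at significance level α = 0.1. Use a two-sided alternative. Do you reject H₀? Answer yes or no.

reject H₀: no

x̄₁=54.737, s₁=6.522, n₁=19
x̄₂=57.591, s₂=6.456, n₂=22
s_p² = [18·6.522² + 21·6.456²]/39 = 42.0770
SE = √(s_p²·(1/19+1/22)) = 2.0315
t = (54.737−57.591)/2.0315 = -1.4049
df = 39
p-value (two-sided) = 0.16797
At α=0.1: p ≥ α → fail to reject H₀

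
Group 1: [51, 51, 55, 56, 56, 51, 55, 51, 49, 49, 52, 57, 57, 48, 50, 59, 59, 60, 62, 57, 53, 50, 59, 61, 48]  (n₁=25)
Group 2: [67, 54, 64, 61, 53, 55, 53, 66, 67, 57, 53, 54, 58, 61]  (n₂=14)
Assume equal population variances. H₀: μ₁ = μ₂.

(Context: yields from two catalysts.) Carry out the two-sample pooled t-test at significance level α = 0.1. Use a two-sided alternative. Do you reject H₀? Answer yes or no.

reject H₀: yes

x̄₁=54.240, s₁=4.352, n₁=25
x̄₂=58.786, s₂=5.466, n₂=14
s_p² = [24·4.352² + 13·5.466²]/37 = 22.7815
SE = √(s_p²·(1/25+1/14)) = 1.5933
t = (54.240−58.786)/1.5933 = -2.8531
df = 37
p-value (two-sided) = 0.00705
At α=0.1: p < α → reject H₀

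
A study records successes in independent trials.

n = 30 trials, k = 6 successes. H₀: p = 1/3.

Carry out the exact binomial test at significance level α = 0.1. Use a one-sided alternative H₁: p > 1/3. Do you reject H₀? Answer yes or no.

Exact binomial: n=30, k=6, p₀=1/3=0.3333
P(X≥6) from Σ C(n,i)·p₀^i·(1−p₀)^(n−i)
p-value (one-sided, H₁ greater) = 0.96455
At α=0.1: p ≥ α → fail to reject H₀

reject H₀: no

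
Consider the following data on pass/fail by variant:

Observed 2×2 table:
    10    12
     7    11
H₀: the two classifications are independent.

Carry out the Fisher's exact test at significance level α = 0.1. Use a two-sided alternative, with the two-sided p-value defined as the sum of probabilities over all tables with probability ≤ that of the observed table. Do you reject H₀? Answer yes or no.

reject H₀: no

Margins: r₁=22, r₂=18, c₁=17, c₂=23, n=40
p_obs = C(22,10)·C(18,7)/C(40,17); sum pmf over tables with pmf ≤ p_obs
p-value (two-sided) = 0.75470
At α=0.1: p ≥ α → fail to reject H₀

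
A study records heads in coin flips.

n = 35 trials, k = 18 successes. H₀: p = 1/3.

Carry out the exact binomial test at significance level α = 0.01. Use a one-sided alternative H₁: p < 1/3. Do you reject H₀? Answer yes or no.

reject H₀: no

Exact binomial: n=35, k=18, p₀=1/3=0.3333
P(X≤18) from Σ C(n,i)·p₀^i·(1−p₀)^(n−i)
p-value (one-sided, H₁ less) = 0.99146
At α=0.01: p ≥ α → fail to reject H₀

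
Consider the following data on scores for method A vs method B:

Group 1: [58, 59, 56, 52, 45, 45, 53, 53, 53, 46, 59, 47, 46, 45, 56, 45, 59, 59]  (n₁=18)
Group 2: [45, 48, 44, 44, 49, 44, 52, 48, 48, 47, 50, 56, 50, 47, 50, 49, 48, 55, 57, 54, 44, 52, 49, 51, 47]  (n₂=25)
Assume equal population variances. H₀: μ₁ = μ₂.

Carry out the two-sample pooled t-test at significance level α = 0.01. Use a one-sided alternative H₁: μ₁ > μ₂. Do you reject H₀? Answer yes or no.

x̄₁=52.000, s₁=5.739, n₁=18
x̄₂=49.120, s₂=3.712, n₂=25
s_p² = [17·5.739² + 24·3.712²]/41 = 21.7229
SE = √(s_p²·(1/18+1/25)) = 1.4407
t = (52.000−49.120)/1.4407 = 1.9990
df = 41
p-value (one-sided, H₁ greater) = 0.02614
At α=0.01: p ≥ α → fail to reject H₀

reject H₀: no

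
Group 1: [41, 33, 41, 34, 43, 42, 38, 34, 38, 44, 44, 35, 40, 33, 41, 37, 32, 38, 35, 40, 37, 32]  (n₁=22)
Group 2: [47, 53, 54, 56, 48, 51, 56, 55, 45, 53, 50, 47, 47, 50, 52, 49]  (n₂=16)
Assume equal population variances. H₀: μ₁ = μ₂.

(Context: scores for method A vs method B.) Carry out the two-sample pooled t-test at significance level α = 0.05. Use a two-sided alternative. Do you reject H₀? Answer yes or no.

reject H₀: yes

x̄₁=37.818, s₁=3.911, n₁=22
x̄₂=50.812, s₂=3.487, n₂=16
s_p² = [21·3.911² + 15·3.487²]/36 = 13.9920
SE = √(s_p²·(1/22+1/16)) = 1.2290
t = (37.818−50.812)/1.2290 = -10.5729
df = 36
p-value (two-sided) = 0.00000
At α=0.05: p < α → reject H₀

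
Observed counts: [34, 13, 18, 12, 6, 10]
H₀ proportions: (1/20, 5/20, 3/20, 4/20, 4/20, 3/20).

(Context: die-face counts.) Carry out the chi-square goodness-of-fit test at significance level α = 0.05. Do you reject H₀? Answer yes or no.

reject H₀: yes

n = 93; E_i = n·p_i = [4.65, 23.25, 13.95, 18.60, 18.60, 13.95]
χ² = (34−4.65)²/4.65 + (13−23.25)²/23.25 + (18−13.95)²/13.95 + (12−18.60)²/18.60 + (6−18.60)²/18.60 + (10−13.95)²/13.95 = 202.9427
df = 5
p-value (upper-tail) = 0.00000
At α=0.05: p < α → reject H₀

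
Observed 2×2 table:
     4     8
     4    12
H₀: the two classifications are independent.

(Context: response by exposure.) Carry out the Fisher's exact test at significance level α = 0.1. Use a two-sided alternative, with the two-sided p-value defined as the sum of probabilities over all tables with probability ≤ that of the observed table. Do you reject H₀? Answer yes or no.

Margins: r₁=12, r₂=16, c₁=8, c₂=20, n=28
p_obs = C(12,4)·C(16,4)/C(28,8); sum pmf over tables with pmf ≤ p_obs
p-value (two-sided) = 0.69082
At α=0.1: p ≥ α → fail to reject H₀

reject H₀: no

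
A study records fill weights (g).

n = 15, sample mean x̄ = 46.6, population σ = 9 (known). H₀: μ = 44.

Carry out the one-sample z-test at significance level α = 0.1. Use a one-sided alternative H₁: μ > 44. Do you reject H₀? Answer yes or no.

reject H₀: no

SE = σ/√n = 9/√15 = 2.3238
z = (x̄−μ₀)/SE = (46.6−44)/2.3238 = 1.1189
p-value (one-sided, H₁ greater) = 0.13160
At α=0.1: p ≥ α → fail to reject H₀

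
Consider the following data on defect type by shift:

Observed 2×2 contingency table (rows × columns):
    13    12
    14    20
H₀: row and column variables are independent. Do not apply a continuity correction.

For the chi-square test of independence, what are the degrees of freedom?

degrees of freedom = 1

df = (r−1)(c−1) = (2−1)·(2−1) = 1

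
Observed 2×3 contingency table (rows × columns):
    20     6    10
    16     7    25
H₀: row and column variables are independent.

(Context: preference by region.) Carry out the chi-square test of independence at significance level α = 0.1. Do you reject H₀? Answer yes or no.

reject H₀: yes

Row totals [36, 48], col totals [36, 13, 35], n=84
χ² = (20−15.43)²/15.43 + (6−5.57)²/5.57 + (10−15.00)²/15.00 + (16−20.57)²/20.57 + (7−7.43)²/7.43 + (25−20.00)²/20.00 = 5.3447
df = 2
p-value (upper-tail) = 0.06909
At α=0.1: p < α → reject H₀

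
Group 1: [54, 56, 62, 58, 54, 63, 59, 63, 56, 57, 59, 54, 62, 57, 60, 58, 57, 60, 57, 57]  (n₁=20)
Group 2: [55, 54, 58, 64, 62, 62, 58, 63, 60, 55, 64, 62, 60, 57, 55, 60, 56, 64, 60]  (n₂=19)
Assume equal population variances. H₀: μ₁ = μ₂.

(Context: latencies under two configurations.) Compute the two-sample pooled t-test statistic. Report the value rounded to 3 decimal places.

test statistic = -1.273

x̄₁=58.150, s₁=2.834, n₁=20
x̄₂=59.421, s₂=3.388, n₂=19
s_p² = [19·2.834² + 18·3.388²]/37 = 9.7076
SE = √(s_p²·(1/20+1/19)) = 0.9982
t = (58.150−59.421)/0.9982 = -1.2734
df = 37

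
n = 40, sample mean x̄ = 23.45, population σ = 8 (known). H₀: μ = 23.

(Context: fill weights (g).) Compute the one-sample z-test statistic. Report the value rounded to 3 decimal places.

test statistic = 0.356

SE = σ/√n = 8/√40 = 1.2649
z = (x̄−μ₀)/SE = (23.45−23)/1.2649 = 0.3558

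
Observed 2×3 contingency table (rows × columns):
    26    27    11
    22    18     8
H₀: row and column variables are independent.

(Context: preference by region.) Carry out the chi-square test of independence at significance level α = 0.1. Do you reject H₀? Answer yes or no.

Row totals [64, 48], col totals [48, 45, 19], n=112
χ² = (26−27.43)²/27.43 + (27−25.71)²/25.71 + (11−10.86)²/10.86 + (22−20.57)²/20.57 + (18−19.29)²/19.29 + (8−8.14)²/8.14 = 0.3280
df = 2
p-value (upper-tail) = 0.84874
At α=0.1: p ≥ α → fail to reject H₀

reject H₀: no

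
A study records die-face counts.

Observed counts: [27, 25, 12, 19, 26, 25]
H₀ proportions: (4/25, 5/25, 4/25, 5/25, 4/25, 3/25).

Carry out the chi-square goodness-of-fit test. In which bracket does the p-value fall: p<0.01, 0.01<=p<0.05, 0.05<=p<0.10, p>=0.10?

n = 134; E_i = n·p_i = [21.44, 26.80, 21.44, 26.80, 21.44, 16.08]
χ² = (27−21.44)²/21.44 + (25−26.80)²/26.80 + (12−21.44)²/21.44 + (19−26.80)²/26.80 + (26−21.44)²/21.44 + (25−16.08)²/16.08 = 13.9073
df = 5
p-value (upper-tail) = 0.01621
→ bracket: 0.01<=p<0.05

p-value bracket: 0.01<=p<0.05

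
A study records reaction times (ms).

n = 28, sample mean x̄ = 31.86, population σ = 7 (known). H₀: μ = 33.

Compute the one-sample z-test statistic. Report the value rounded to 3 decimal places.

SE = σ/√n = 7/√28 = 1.3229
z = (x̄−μ₀)/SE = (31.86−33)/1.3229 = -0.8618

test statistic = -0.862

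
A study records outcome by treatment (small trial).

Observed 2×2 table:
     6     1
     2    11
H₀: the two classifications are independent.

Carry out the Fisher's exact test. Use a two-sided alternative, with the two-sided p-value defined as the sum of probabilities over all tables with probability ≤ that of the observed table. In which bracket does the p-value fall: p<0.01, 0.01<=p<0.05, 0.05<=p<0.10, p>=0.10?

Margins: r₁=7, r₂=13, c₁=8, c₂=12, n=20
p_obs = C(7,6)·C(13,2)/C(20,8); sum pmf over tables with pmf ≤ p_obs
p-value (two-sided) = 0.00444
→ bracket: p<0.01

p-value bracket: p<0.01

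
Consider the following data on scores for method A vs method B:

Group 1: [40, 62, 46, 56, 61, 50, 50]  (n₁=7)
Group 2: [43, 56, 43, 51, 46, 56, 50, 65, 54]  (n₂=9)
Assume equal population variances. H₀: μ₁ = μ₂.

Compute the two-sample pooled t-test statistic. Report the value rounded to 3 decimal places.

x̄₁=52.143, s₁=8.009, n₁=7
x̄₂=51.556, s₂=7.126, n₂=9
s_p² = [6·8.009² + 8·7.126²]/14 = 56.5057
SE = √(s_p²·(1/7+1/9)) = 3.7882
t = (52.143−51.556)/3.7882 = 0.1550
df = 14

test statistic = 0.155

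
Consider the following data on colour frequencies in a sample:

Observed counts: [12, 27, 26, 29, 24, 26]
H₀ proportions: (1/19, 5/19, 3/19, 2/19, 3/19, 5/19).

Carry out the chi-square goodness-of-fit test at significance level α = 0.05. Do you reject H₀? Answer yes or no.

reject H₀: yes

n = 144; E_i = n·p_i = [7.58, 37.89, 22.74, 15.16, 22.74, 37.89]
χ² = (12−7.58)²/7.58 + (27−37.89)²/37.89 + (26−22.74)²/22.74 + (29−15.16)²/15.16 + (24−22.74)²/22.74 + (26−37.89)²/37.89 = 22.6238
df = 5
p-value (upper-tail) = 0.00040
At α=0.05: p < α → reject H₀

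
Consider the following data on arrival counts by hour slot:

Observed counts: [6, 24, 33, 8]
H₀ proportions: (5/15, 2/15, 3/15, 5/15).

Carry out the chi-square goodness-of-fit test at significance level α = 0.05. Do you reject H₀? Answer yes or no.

n = 71; E_i = n·p_i = [23.67, 9.47, 14.20, 23.67]
χ² = (6−23.67)²/23.67 + (24−9.47)²/9.47 + (33−14.20)²/14.20 + (8−23.67)²/23.67 = 70.7606
df = 3
p-value (upper-tail) = 0.00000
At α=0.05: p < α → reject H₀

reject H₀: yes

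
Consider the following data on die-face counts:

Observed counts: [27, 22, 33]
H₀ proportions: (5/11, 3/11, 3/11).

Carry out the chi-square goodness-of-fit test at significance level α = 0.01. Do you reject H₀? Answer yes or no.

reject H₀: no

n = 82; E_i = n·p_i = [37.27, 22.36, 22.36]
χ² = (27−37.27)²/37.27 + (22−22.36)²/22.36 + (33−22.36)²/22.36 = 7.8959
df = 2
p-value (upper-tail) = 0.01929
At α=0.01: p ≥ α → fail to reject H₀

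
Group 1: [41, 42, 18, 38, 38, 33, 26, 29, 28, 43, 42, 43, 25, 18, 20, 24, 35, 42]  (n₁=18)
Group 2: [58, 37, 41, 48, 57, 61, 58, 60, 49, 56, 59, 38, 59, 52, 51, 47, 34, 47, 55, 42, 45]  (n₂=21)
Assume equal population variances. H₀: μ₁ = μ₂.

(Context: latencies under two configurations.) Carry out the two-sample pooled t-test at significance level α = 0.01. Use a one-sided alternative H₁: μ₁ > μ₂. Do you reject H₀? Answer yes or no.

x̄₁=32.500, s₁=9.109, n₁=18
x̄₂=50.190, s₂=8.328, n₂=21
s_p² = [17·9.109² + 20·8.328²]/37 = 75.6145
SE = √(s_p²·(1/18+1/21)) = 2.7931
t = (32.500−50.190)/2.7931 = -6.3336
df = 37
p-value (one-sided, H₁ greater) = 1.00000
At α=0.01: p ≥ α → fail to reject H₀

reject H₀: no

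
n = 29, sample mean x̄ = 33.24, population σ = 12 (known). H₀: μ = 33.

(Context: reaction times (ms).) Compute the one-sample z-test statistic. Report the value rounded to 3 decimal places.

SE = σ/√n = 12/√29 = 2.2283
z = (x̄−μ₀)/SE = (33.24−33)/2.2283 = 0.1077

test statistic = 0.108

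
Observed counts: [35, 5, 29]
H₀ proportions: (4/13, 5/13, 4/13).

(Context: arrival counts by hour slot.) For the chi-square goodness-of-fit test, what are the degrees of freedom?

degrees of freedom = 2

df = k − 1 = 3 − 1 = 2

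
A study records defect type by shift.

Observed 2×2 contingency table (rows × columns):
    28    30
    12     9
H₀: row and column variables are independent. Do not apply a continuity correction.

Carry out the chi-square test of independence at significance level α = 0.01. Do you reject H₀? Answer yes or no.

reject H₀: no

Row totals [58, 21], col totals [40, 39], n=79
χ² = (28−29.37)²/29.37 + (30−28.63)²/28.63 + (12−10.63)²/10.63 + (9−10.37)²/10.37 = 0.4850
df = 1
p-value (upper-tail) = 0.48619
At α=0.01: p ≥ α → fail to reject H₀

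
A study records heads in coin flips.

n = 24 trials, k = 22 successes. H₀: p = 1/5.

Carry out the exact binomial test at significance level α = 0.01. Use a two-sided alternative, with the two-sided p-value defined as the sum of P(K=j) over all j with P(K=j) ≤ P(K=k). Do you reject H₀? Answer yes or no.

reject H₀: yes

Exact binomial: n=24, k=22, p₀=1/5=0.2000
P(X=j) = C(n,j)·p₀^j·(1−p₀)^(n−j); p = Σ P(X=j) over j with P(X=j) ≤ P(X=22)
p-value (two-sided) = 0.00000
At α=0.01: p < α → reject H₀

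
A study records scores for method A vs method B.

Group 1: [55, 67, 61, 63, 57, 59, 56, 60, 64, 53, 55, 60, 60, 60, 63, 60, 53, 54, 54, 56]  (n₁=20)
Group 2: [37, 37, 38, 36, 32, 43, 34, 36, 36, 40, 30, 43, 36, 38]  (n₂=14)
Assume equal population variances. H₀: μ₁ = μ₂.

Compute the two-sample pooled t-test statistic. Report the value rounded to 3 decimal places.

test statistic = 16.194

x̄₁=58.500, s₁=3.980, n₁=20
x̄₂=36.857, s₂=3.613, n₂=14
s_p² = [19·3.980² + 13·3.613²]/32 = 14.7098
SE = √(s_p²·(1/20+1/14)) = 1.3365
t = (58.500−36.857)/1.3365 = 16.1939
df = 32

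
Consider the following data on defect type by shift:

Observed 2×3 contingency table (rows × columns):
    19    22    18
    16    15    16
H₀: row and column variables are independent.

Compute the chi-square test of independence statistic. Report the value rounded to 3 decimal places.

Row totals [59, 47], col totals [35, 37, 34], n=106
χ² = (19−19.48)²/19.48 + (22−20.59)²/20.59 + (18−18.92)²/18.92 + (16−15.52)²/15.52 + (15−16.41)²/16.41 + (16−15.08)²/15.08 = 0.3450
df = 2

test statistic = 0.345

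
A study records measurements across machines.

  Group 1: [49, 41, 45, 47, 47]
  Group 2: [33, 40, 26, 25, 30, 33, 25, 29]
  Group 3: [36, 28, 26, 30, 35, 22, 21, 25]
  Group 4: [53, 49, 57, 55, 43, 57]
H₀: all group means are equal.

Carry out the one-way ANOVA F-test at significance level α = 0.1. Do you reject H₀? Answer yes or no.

reject H₀: yes

Group means [45.80, 30.12, 27.88, 52.33], grand mean 37.296
SSB = Σnᵢ(x̄ᵢ−x̄)² = 2839.746; SSW = ΣΣ(x−x̄ᵢ)² = 585.883
MSB = 2839.746/3 = 946.5821; MSW = 585.883/23 = 25.4732
F = MSB/MSW = 37.1599
df = (3, 23)
p-value (upper-tail) = 0.00000
At α=0.1: p < α → reject H₀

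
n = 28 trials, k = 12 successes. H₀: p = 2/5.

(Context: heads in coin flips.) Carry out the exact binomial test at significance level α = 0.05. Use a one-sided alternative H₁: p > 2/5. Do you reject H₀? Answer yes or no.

reject H₀: no

Exact binomial: n=28, k=12, p₀=2/5=0.4000
P(X≥12) from Σ C(n,i)·p₀^i·(1−p₀)^(n−i)
p-value (one-sided, H₁ greater) = 0.44898
At α=0.05: p ≥ α → fail to reject H₀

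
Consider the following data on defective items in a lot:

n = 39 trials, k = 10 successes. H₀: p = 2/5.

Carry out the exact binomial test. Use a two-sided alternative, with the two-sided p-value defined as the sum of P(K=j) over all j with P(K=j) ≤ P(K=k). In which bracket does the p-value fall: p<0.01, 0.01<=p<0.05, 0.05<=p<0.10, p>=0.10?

Exact binomial: n=39, k=10, p₀=2/5=0.4000
P(X=j) = C(n,j)·p₀^j·(1−p₀)^(n−j); p = Σ P(X=j) over j with P(X=j) ≤ P(X=10)
p-value (two-sided) = 0.07307
→ bracket: 0.05<=p<0.10

p-value bracket: 0.05<=p<0.10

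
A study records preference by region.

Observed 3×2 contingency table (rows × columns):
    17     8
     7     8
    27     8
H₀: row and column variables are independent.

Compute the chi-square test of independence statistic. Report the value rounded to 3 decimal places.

Row totals [25, 15, 35], col totals [51, 24], n=75
χ² = (17−17.00)²/17.00 + (8−8.00)²/8.00 + (7−10.20)²/10.20 + (8−4.80)²/4.80 + (27−23.80)²/23.80 + (8−11.20)²/11.20 = 4.4818
df = 2

test statistic = 4.482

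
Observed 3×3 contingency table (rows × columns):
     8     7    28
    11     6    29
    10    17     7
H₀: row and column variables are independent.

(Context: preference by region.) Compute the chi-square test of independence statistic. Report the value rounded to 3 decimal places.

Row totals [43, 46, 34], col totals [29, 30, 64], n=123
χ² = (8−10.14)²/10.14 + (7−10.49)²/10.49 + (28−22.37)²/22.37 + (11−10.85)²/10.85 + (6−11.22)²/11.22 + (29−23.93)²/23.93 + (10−8.02)²/8.02 + (17−8.29)²/8.29 + (7−17.69)²/17.69 = 22.6222
df = 4

test statistic = 22.622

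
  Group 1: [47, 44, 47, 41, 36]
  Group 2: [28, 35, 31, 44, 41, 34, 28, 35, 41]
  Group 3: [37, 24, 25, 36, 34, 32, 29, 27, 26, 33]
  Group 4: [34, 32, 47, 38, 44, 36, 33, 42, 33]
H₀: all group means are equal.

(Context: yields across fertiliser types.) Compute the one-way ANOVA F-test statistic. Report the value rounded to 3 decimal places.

test statistic = 7.258

Group means [43.00, 35.22, 30.30, 37.67], grand mean 35.576
SSB = Σnᵢ(x̄ᵢ−x̄)² = 594.405; SSW = ΣΣ(x−x̄ᵢ)² = 791.656
MSB = 594.405/3 = 198.1350; MSW = 791.656/29 = 27.2985
F = MSB/MSW = 7.2581
df = (3, 29)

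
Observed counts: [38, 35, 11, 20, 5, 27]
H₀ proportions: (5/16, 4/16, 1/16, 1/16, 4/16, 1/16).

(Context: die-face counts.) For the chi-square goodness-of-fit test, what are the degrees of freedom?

df = k − 1 = 6 − 1 = 5

degrees of freedom = 5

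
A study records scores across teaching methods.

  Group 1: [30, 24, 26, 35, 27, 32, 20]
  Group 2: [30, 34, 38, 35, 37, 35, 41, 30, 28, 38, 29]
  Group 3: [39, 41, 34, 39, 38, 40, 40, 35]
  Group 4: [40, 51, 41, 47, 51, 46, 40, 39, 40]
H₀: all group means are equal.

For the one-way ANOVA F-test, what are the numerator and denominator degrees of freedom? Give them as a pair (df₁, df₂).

degrees of freedom = [3, 31]

k = 4 groups, N = 35 total
df = (k−1, N−k) = (4−1, 35−4) = (3, 31)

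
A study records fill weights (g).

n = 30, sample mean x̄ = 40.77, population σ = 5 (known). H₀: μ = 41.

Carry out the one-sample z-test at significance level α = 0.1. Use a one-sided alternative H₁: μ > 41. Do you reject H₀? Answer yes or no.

SE = σ/√n = 5/√30 = 0.9129
z = (x̄−μ₀)/SE = (40.77−41)/0.9129 = -0.2520
p-value (one-sided, H₁ greater) = 0.59946
At α=0.1: p ≥ α → fail to reject H₀

reject H₀: no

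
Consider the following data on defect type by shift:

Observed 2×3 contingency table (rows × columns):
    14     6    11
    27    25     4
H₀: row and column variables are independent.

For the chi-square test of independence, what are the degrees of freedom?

degrees of freedom = 2

df = (r−1)(c−1) = (2−1)·(3−1) = 2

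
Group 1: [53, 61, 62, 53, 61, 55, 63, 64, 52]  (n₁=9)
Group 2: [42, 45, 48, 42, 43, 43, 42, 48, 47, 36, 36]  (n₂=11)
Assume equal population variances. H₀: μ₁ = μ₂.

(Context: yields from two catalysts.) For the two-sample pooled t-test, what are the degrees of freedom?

df = n₁ + n₂ − 2 = 9 + 11 − 2 = 18

degrees of freedom = 18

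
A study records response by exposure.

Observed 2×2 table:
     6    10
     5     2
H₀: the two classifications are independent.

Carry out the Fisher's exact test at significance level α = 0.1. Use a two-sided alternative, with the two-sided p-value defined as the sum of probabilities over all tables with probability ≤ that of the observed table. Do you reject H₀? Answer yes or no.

reject H₀: no

Margins: r₁=16, r₂=7, c₁=11, c₂=12, n=23
p_obs = C(16,6)·C(7,5)/C(23,11); sum pmf over tables with pmf ≤ p_obs
p-value (two-sided) = 0.19303
At α=0.1: p ≥ α → fail to reject H₀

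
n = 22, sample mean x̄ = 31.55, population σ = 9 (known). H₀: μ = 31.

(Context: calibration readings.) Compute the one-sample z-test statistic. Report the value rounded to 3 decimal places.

test statistic = 0.287

SE = σ/√n = 9/√22 = 1.9188
z = (x̄−μ₀)/SE = (31.55−31)/1.9188 = 0.2866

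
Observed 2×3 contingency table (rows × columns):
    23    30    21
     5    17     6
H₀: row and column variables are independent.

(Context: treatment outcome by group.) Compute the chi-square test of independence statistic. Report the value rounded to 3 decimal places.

test statistic = 3.459

Row totals [74, 28], col totals [28, 47, 27], n=102
χ² = (23−20.31)²/20.31 + (30−34.10)²/34.10 + (21−19.59)²/19.59 + (5−7.69)²/7.69 + (17−12.90)²/12.90 + (6−7.41)²/7.41 = 3.4589
df = 2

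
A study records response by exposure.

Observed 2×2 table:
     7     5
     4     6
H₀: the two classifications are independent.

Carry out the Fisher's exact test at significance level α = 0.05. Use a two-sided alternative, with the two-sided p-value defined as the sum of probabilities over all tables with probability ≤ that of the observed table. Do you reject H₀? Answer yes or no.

reject H₀: no

Margins: r₁=12, r₂=10, c₁=11, c₂=11, n=22
p_obs = C(12,7)·C(10,4)/C(22,11); sum pmf over tables with pmf ≤ p_obs
p-value (two-sided) = 0.66992
At α=0.05: p ≥ α → fail to reject H₀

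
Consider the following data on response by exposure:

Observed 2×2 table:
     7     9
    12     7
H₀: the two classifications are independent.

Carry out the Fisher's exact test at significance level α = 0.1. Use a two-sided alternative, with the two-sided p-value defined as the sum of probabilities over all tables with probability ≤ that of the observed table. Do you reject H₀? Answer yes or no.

reject H₀: no

Margins: r₁=16, r₂=19, c₁=19, c₂=16, n=35
p_obs = C(16,7)·C(19,12)/C(35,19); sum pmf over tables with pmf ≤ p_obs
p-value (two-sided) = 0.31789
At α=0.1: p ≥ α → fail to reject H₀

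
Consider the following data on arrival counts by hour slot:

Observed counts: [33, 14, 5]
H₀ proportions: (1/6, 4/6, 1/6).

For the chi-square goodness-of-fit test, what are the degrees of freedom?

degrees of freedom = 2

df = k − 1 = 3 − 1 = 2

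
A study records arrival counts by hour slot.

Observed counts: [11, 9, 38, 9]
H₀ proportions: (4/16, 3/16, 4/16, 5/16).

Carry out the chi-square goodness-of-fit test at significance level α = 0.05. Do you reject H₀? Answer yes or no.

reject H₀: yes

n = 67; E_i = n·p_i = [16.75, 12.56, 16.75, 20.94]
χ² = (11−16.75)²/16.75 + (9−12.56)²/12.56 + (38−16.75)²/16.75 + (9−20.94)²/20.94 = 36.7493
df = 3
p-value (upper-tail) = 0.00000
At α=0.05: p < α → reject H₀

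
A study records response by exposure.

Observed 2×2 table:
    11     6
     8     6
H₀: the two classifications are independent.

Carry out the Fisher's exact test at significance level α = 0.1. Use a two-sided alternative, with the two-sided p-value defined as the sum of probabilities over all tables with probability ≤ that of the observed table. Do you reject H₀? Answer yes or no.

reject H₀: no

Margins: r₁=17, r₂=14, c₁=19, c₂=12, n=31
p_obs = C(17,11)·C(14,8)/C(31,19); sum pmf over tables with pmf ≤ p_obs
p-value (two-sided) = 0.72410
At α=0.1: p ≥ α → fail to reject H₀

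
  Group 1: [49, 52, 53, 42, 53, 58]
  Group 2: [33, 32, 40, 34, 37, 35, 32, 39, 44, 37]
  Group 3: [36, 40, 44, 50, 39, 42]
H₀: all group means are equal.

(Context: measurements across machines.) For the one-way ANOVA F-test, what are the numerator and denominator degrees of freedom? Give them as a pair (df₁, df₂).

k = 3 groups, N = 22 total
df = (k−1, N−k) = (3−1, 22−3) = (2, 19)

degrees of freedom = [2, 19]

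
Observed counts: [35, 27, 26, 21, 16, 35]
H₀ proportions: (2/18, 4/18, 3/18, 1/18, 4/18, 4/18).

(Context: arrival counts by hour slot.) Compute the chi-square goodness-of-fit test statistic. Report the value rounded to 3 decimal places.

test statistic = 46.025

n = 160; E_i = n·p_i = [17.78, 35.56, 26.67, 8.89, 35.56, 35.56]
χ² = (35−17.78)²/17.78 + (27−35.56)²/35.56 + (26−26.67)²/26.67 + (21−8.89)²/8.89 + (16−35.56)²/35.56 + (35−35.56)²/35.56 = 46.0250
df = 5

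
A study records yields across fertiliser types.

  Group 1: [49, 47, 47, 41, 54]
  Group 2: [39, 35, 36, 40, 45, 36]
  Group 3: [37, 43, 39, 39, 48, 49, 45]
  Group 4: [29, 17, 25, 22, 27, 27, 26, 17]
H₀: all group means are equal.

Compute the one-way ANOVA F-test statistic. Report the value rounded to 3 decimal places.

test statistic = 37.073

Group means [47.60, 38.50, 42.86, 23.75], grand mean 36.885
SSB = Σnᵢ(x̄ᵢ−x̄)² = 2219.597; SSW = ΣΣ(x−x̄ᵢ)² = 439.057
MSB = 2219.597/3 = 739.8656; MSW = 439.057/22 = 19.9571
F = MSB/MSW = 37.0727
df = (3, 22)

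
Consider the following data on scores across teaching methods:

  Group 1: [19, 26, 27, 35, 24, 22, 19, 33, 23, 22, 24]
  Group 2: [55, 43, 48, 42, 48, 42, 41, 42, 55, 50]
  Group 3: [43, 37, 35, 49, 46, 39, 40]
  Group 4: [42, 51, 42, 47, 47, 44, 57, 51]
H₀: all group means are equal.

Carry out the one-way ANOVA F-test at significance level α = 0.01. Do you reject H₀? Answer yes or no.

reject H₀: yes

Group means [24.91, 46.60, 41.29, 47.62], grand mean 39.167
SSB = Σnᵢ(x̄ᵢ−x̄)² = 3392.387; SSW = ΣΣ(x−x̄ᵢ)² = 866.613
MSB = 3392.387/3 = 1130.7958; MSW = 866.613/32 = 27.0816
F = MSB/MSW = 41.7551
df = (3, 32)
p-value (upper-tail) = 0.00000
At α=0.01: p < α → reject H₀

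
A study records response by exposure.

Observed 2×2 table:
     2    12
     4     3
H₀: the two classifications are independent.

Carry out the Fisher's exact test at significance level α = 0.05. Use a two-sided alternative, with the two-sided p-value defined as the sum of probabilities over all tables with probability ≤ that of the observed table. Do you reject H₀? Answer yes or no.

Margins: r₁=14, r₂=7, c₁=6, c₂=15, n=21
p_obs = C(14,2)·C(7,4)/C(21,6); sum pmf over tables with pmf ≤ p_obs
p-value (two-sided) = 0.11958
At α=0.05: p ≥ α → fail to reject H₀

reject H₀: no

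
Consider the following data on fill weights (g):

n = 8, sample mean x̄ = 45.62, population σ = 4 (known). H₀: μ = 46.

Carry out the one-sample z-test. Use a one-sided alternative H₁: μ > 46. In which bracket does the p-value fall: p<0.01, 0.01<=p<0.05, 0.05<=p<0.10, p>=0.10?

p-value bracket: p>=0.10

SE = σ/√n = 4/√8 = 1.4142
z = (x̄−μ₀)/SE = (45.62−46)/1.4142 = -0.2687
p-value (one-sided, H₁ greater) = 0.60592
→ bracket: p>=0.10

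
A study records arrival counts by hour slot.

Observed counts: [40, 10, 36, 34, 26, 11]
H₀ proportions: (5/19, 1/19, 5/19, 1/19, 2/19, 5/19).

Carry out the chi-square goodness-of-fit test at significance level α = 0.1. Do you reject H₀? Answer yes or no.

n = 157; E_i = n·p_i = [41.32, 8.26, 41.32, 8.26, 16.53, 41.32]
χ² = (40−41.32)²/41.32 + (10−8.26)²/8.26 + (36−41.32)²/41.32 + (34−8.26)²/8.26 + (26−16.53)²/16.53 + (11−41.32)²/41.32 = 108.9274
df = 5
p-value (upper-tail) = 0.00000
At α=0.1: p < α → reject H₀

reject H₀: yes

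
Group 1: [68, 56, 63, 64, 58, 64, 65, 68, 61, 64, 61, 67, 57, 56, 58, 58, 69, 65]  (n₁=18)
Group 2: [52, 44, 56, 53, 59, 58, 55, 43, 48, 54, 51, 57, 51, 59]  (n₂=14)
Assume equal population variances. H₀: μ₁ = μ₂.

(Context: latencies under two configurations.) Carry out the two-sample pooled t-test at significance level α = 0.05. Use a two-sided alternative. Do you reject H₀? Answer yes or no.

x̄₁=62.333, s₁=4.352, n₁=18
x̄₂=52.857, s₂=5.127, n₂=14
s_p² = [17·4.352² + 13·5.127²]/30 = 22.1238
SE = √(s_p²·(1/18+1/14)) = 1.6761
t = (62.333−52.857)/1.6761 = 5.6537
df = 30
p-value (two-sided) = 0.00000
At α=0.05: p < α → reject H₀

reject H₀: yes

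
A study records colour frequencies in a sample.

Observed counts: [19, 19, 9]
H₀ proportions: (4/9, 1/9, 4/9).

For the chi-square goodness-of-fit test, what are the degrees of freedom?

degrees of freedom = 2

df = k − 1 = 3 − 1 = 2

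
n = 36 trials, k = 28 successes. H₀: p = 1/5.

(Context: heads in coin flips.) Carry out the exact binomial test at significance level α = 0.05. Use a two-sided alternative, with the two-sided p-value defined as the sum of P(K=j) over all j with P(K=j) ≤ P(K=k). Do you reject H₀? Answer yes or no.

Exact binomial: n=36, k=28, p₀=1/5=0.2000
P(X=j) = C(n,j)·p₀^j·(1−p₀)^(n−j); p = Σ P(X=j) over j with P(X=j) ≤ P(X=28)
p-value (two-sided) = 0.00000
At α=0.05: p < α → reject H₀

reject H₀: yes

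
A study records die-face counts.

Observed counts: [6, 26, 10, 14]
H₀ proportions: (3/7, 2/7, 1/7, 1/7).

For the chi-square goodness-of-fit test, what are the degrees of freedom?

df = k − 1 = 4 − 1 = 3

degrees of freedom = 3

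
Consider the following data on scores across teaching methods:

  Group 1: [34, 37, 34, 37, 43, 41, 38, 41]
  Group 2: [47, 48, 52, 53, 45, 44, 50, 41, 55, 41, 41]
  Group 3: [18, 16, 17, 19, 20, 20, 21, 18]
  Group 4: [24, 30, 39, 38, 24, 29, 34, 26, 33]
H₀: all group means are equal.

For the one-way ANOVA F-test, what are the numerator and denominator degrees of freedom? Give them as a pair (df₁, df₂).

k = 4 groups, N = 36 total
df = (k−1, N−k) = (4−1, 36−4) = (3, 32)

degrees of freedom = [3, 32]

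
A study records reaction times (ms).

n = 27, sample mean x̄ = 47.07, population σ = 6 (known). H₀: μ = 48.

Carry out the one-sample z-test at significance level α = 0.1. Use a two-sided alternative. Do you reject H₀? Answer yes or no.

reject H₀: no

SE = σ/√n = 6/√27 = 1.1547
z = (x̄−μ₀)/SE = (47.07−48)/1.1547 = -0.8054
p-value (two-sided) = 0.42059
At α=0.1: p ≥ α → fail to reject H₀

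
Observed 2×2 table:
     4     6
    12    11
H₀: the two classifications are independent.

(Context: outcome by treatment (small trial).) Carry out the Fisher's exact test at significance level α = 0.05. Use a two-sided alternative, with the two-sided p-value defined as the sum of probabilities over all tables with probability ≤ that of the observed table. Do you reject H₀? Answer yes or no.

reject H₀: no

Margins: r₁=10, r₂=23, c₁=16, c₂=17, n=33
p_obs = C(10,4)·C(23,12)/C(33,16); sum pmf over tables with pmf ≤ p_obs
p-value (two-sided) = 0.70799
At α=0.05: p ≥ α → fail to reject H₀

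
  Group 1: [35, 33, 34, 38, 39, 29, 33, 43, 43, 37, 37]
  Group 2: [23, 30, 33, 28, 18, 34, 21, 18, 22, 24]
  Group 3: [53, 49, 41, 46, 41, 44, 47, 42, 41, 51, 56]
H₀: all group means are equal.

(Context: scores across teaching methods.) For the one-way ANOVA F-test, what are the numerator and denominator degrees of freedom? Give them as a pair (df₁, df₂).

degrees of freedom = [2, 29]

k = 3 groups, N = 32 total
df = (k−1, N−k) = (3−1, 32−3) = (2, 29)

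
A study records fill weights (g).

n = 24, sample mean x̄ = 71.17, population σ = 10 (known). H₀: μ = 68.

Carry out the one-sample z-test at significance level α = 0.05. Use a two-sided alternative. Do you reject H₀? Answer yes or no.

reject H₀: no

SE = σ/√n = 10/√24 = 2.0412
z = (x̄−μ₀)/SE = (71.17−68)/2.0412 = 1.5530
p-value (two-sided) = 0.12043
At α=0.05: p ≥ α → fail to reject H₀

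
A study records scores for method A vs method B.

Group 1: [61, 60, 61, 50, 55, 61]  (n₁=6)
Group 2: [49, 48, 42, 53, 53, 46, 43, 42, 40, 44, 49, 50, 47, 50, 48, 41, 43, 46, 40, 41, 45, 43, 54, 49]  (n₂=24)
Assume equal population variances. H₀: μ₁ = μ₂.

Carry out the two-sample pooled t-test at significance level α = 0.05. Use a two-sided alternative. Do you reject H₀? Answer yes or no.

x̄₁=58.000, s₁=4.561, n₁=6
x̄₂=46.083, s₂=4.252, n₂=24
s_p² = [5·4.561² + 23·4.252²]/28 = 18.5655
SE = √(s_p²·(1/6+1/24)) = 1.9667
t = (58.000−46.083)/1.9667 = 6.0593
df = 28
p-value (two-sided) = 0.00000
At α=0.05: p < α → reject H₀

reject H₀: yes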